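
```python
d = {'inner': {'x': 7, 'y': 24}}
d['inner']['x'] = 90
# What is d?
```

After line 1: d = {'inner': {'x': 7, 'y': 24}}
After line 2 (inner x overwritten): d = {'inner': {'x': 90, 'y': 24}}

{'inner': {'x': 90, 'y': 24}}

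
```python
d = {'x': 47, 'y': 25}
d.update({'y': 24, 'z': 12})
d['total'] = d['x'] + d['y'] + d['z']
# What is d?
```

After line 1: d = {'x': 47, 'y': 25}
After line 2 (y overwritten, z added): d = {'x': 47, 'y': 24, 'z': 12}
After line 3 (total = 47 + 24 + 12 = 83): d = {'x': 47, 'y': 24, 'z': 12, 'total': 83}

{'x': 47, 'y': 24, 'z': 12, 'total': 83}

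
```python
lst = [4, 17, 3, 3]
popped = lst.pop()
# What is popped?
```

3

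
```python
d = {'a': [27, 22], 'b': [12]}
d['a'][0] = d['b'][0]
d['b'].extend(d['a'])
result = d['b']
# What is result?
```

After line 1: d = {'a': [27, 22], 'b': [12]}
After line 2 (a[0] = b[0] = 12): d = {'a': [12, 22], 'b': [12]}
After line 3 (b.extend(a) appends [12, 22]): d = {'a': [12, 22], 'b': [12, 12, 22]}
After line 4: result = d['b'] = [12, 12, 22]

[12, 12, 22]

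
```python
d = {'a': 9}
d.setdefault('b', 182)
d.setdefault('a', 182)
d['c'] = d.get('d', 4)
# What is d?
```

After line 1: d = {'a': 9}
After line 2 (setdefault adds 'b'=182): d = {'a': 9, 'b': 182}
After line 3 (setdefault 'a' no-op, already exists): d = {'a': 9, 'b': 182}
After line 4 (get('d', 4) returns default since 'd' not in d): d = {'a': 9, 'b': 182, 'c': 4}

{'a': 9, 'b': 182, 'c': 4}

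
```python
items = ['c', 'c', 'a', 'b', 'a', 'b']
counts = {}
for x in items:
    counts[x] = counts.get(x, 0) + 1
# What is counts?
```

Initial: counts = {}, items = ['c', 'c', 'a', 'b', 'a', 'b']
See 'c': counts = {'c': 1}
See 'c': counts = {'c': 2}
See 'a': counts = {'c': 2, 'a': 1}
See 'b': counts = {'c': 2, 'a': 1, 'b': 1}
See 'a': counts = {'c': 2, 'a': 2, 'b': 1}
See 'b': counts = {'c': 2, 'a': 2, 'b': 2}

{'c': 2, 'a': 2, 'b': 2}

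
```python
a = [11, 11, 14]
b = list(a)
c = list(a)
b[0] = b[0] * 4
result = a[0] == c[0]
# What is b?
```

After line 1: a = [11, 11, 14]
After line 2 (b = list(a), copy): a = [11, 11, 14], b = [11, 11, 14]
After line 3 (c = list(a) is a copy, new object): c = [11, 11, 14]
After line 4 (b[0] = 11 * 4 = 44; only b mutates (copy)): a = [11, 11, 14], b = [44, 11, 14], c = [11, 11, 14]
After line 5 (a[0] = 11, c[0] = 11; result = True)

[44, 11, 14]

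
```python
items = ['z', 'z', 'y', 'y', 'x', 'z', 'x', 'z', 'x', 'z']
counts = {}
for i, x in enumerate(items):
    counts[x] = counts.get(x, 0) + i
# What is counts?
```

Initial: counts = {}, items = ['z', 'z', 'y', 'y', 'x', 'z', 'x', 'z', 'x', 'z']
i=0, x='z': counts = {'z': 0}
i=1, x='z': counts = {'z': 1}
i=2, x='y': counts = {'z': 1, 'y': 2}
i=3, x='y': counts = {'z': 1, 'y': 5}
i=4, x='x': counts = {'z': 1, 'y': 5, 'x': 4}
i=5, x='z': counts = {'z': 6, 'y': 5, 'x': 4}
i=6, x='x': counts = {'z': 6, 'y': 5, 'x': 10}
i=7, x='z': counts = {'z': 13, 'y': 5, 'x': 10}
i=8, x='x': counts = {'z': 13, 'y': 5, 'x': 18}
i=9, x='z': counts = {'z': 22, 'y': 5, 'x': 18}

{'z': 22, 'y': 5, 'x': 18}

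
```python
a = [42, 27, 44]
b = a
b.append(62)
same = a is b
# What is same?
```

After line 1: a = [42, 27, 44]
After line 2 (b = a is an alias, same object): a = [42, 27, 44], b = [42, 27, 44]
After line 3 (b.append mutates the shared list): a = [42, 27, 44, 62], b = [42, 27, 44, 62]
After line 4 (same = a is b; same object -> True): same = True

True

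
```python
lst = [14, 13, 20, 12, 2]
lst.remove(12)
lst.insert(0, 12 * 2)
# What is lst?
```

After line 1: lst = [14, 13, 20, 12, 2]
After line 2 (remove first 12): lst = [14, 13, 20, 2]
After line 3 (insert 24 at index 0): lst = [24, 14, 13, 20, 2]

[24, 14, 13, 20, 2]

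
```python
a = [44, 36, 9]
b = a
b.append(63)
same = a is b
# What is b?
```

After line 1: a = [44, 36, 9]
After line 2 (b = a is an alias, same object): a = [44, 36, 9], b = [44, 36, 9]
After line 3 (b.append mutates the shared list): a = [44, 36, 9, 63], b = [44, 36, 9, 63]
After line 4 (same = a is b; same object -> True): same = True

[44, 36, 9, 63]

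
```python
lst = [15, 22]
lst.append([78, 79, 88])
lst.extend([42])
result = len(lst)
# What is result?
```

After line 1: lst = [15, 22]
After line 2 (append adds [78, 79, 88] as single element): lst = [15, 22, [78, 79, 88]]
After line 3 (extend unpacks [42], adds 42): lst = [15, 22, [78, 79, 88], 42]
After line 4: result = len(lst) = 4

4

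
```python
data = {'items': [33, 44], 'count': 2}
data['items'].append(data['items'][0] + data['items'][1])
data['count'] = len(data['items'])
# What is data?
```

After line 1: data = {'items': [33, 44], 'count': 2}
After line 2 (append 33 + 44 = 77): data = {'items': [33, 44, 77], 'count': 2}
After line 3 (count = len(items) = 3): data = {'items': [33, 44, 77], 'count': 3}

{'items': [33, 44, 77], 'count': 3}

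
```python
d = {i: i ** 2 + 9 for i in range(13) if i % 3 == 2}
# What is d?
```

{2: 13, 5: 34, 8: 73, 11: 130}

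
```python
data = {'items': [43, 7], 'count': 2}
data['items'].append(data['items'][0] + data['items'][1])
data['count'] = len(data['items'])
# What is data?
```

After line 1: data = {'items': [43, 7], 'count': 2}
After line 2 (append 43 + 7 = 50): data = {'items': [43, 7, 50], 'count': 2}
After line 3 (count = len(items) = 3): data = {'items': [43, 7, 50], 'count': 3}

{'items': [43, 7, 50], 'count': 3}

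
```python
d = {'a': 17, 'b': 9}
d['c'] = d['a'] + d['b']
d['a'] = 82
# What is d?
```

After line 1: d = {'a': 17, 'b': 9}
After line 2 (d['c'] = 17 + 9): d = {'a': 17, 'b': 9, 'c': 26}
After line 3: d = {'a': 82, 'b': 9, 'c': 26}

{'a': 82, 'b': 9, 'c': 26}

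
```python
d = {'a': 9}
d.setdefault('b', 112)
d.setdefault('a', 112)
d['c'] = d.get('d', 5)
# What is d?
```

After line 1: d = {'a': 9}
After line 2 (setdefault adds 'b'=112): d = {'a': 9, 'b': 112}
After line 3 (setdefault 'a' no-op, already exists): d = {'a': 9, 'b': 112}
After line 4 (get('d', 5) returns default since 'd' not in d): d = {'a': 9, 'b': 112, 'c': 5}

{'a': 9, 'b': 112, 'c': 5}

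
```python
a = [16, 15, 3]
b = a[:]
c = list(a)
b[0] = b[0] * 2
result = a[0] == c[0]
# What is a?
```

After line 1: a = [16, 15, 3]
After line 2 (b = a[:], copy): a = [16, 15, 3], b = [16, 15, 3]
After line 3 (c = list(a) is a copy, new object): c = [16, 15, 3]
After line 4 (b[0] = 16 * 2 = 32; only b mutates (copy)): a = [16, 15, 3], b = [32, 15, 3], c = [16, 15, 3]
After line 5 (a[0] = 16, c[0] = 16; result = True)

[16, 15, 3]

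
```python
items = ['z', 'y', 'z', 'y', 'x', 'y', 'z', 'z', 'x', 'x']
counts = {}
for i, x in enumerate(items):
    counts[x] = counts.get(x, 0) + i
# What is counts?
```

Initial: counts = {}, items = ['z', 'y', 'z', 'y', 'x', 'y', 'z', 'z', 'x', 'x']
i=0, x='z': counts = {'z': 0}
i=1, x='y': counts = {'z': 0, 'y': 1}
i=2, x='z': counts = {'z': 2, 'y': 1}
i=3, x='y': counts = {'z': 2, 'y': 4}
i=4, x='x': counts = {'z': 2, 'y': 4, 'x': 4}
i=5, x='y': counts = {'z': 2, 'y': 9, 'x': 4}
i=6, x='z': counts = {'z': 8, 'y': 9, 'x': 4}
i=7, x='z': counts = {'z': 15, 'y': 9, 'x': 4}
i=8, x='x': counts = {'z': 15, 'y': 9, 'x': 12}
i=9, x='x': counts = {'z': 15, 'y': 9, 'x': 21}

{'z': 15, 'y': 9, 'x': 21}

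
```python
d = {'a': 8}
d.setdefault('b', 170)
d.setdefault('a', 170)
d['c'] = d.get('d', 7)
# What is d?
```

After line 1: d = {'a': 8}
After line 2 (setdefault adds 'b'=170): d = {'a': 8, 'b': 170}
After line 3 (setdefault 'a' no-op, already exists): d = {'a': 8, 'b': 170}
After line 4 (get('d', 7) returns default since 'd' not in d): d = {'a': 8, 'b': 170, 'c': 7}

{'a': 8, 'b': 170, 'c': 7}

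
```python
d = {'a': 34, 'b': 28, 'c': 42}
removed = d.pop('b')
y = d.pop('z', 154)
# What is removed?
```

After line 1: d = {'a': 34, 'b': 28, 'c': 42}
After line 2 (pop 'b' returns 28): d = {'a': 34, 'c': 42}, removed = 28
After line 3 (pop 'z' missing, returns default 154): d = {'a': 34, 'c': 42}, y = 154

28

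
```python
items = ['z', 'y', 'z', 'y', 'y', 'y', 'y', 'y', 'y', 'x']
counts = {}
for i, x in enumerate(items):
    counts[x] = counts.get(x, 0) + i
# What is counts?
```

Initial: counts = {}, items = ['z', 'y', 'z', 'y', 'y', 'y', 'y', 'y', 'y', 'x']
i=0, x='z': counts = {'z': 0}
i=1, x='y': counts = {'z': 0, 'y': 1}
i=2, x='z': counts = {'z': 2, 'y': 1}
i=3, x='y': counts = {'z': 2, 'y': 4}
i=4, x='y': counts = {'z': 2, 'y': 8}
i=5, x='y': counts = {'z': 2, 'y': 13}
i=6, x='y': counts = {'z': 2, 'y': 19}
i=7, x='y': counts = {'z': 2, 'y': 26}
i=8, x='y': counts = {'z': 2, 'y': 34}
i=9, x='x': counts = {'z': 2, 'y': 34, 'x': 9}

{'z': 2, 'y': 34, 'x': 9}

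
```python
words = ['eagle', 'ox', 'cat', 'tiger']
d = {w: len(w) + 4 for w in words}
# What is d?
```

{'eagle': 9, 'ox': 6, 'cat': 7, 'tiger': 9}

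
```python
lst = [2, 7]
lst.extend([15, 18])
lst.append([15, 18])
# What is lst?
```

After line 1: lst = [2, 7]
After line 2 (extend unpacks [15, 18]): lst = [2, 7, 15, 18]
After line 3 (append adds [15, 18] as single element): lst = [2, 7, 15, 18, [15, 18]]

[2, 7, 15, 18, [15, 18]]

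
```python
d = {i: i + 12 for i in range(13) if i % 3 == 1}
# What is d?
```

{1: 13, 4: 16, 7: 19, 10: 22}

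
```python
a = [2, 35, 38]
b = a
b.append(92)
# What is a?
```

After line 1: a = [2, 35, 38]
After line 2 (b = a is an alias, same object): a = [2, 35, 38], b = [2, 35, 38]
After line 3 (b.append mutates the shared list): a = [2, 35, 38, 92], b = [2, 35, 38, 92]

[2, 35, 38, 92]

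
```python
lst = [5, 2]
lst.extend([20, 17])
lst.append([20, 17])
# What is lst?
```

After line 1: lst = [5, 2]
After line 2 (extend unpacks [20, 17]): lst = [5, 2, 20, 17]
After line 3 (append adds [20, 17] as single element): lst = [5, 2, 20, 17, [20, 17]]

[5, 2, 20, 17, [20, 17]]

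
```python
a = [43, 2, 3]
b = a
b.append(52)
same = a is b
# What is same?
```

After line 1: a = [43, 2, 3]
After line 2 (b = a is an alias, same object): a = [43, 2, 3], b = [43, 2, 3]
After line 3 (b.append mutates the shared list): a = [43, 2, 3, 52], b = [43, 2, 3, 52]
After line 4 (same = a is b; same object -> True): same = True

True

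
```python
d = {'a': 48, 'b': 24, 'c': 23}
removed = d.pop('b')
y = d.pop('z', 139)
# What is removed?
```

After line 1: d = {'a': 48, 'b': 24, 'c': 23}
After line 2 (pop 'b' returns 24): d = {'a': 48, 'c': 23}, removed = 24
After line 3 (pop 'z' missing, returns default 139): d = {'a': 48, 'c': 23}, y = 139

24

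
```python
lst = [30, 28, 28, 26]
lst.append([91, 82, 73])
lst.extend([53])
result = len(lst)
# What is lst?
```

After line 1: lst = [30, 28, 28, 26]
After line 2 (append adds [91, 82, 73] as single element): lst = [30, 28, 28, 26, [91, 82, 73]]
After line 3 (extend unpacks [53], adds 53): lst = [30, 28, 28, 26, [91, 82, 73], 53]
After line 4: result = len(lst) = 6

[30, 28, 28, 26, [91, 82, 73], 53]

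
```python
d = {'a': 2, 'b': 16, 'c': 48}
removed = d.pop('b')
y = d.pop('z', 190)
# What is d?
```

After line 1: d = {'a': 2, 'b': 16, 'c': 48}
After line 2 (pop 'b' returns 16): d = {'a': 2, 'c': 48}, removed = 16
After line 3 (pop 'z' missing, returns default 190): d = {'a': 2, 'c': 48}, y = 190

{'a': 2, 'c': 48}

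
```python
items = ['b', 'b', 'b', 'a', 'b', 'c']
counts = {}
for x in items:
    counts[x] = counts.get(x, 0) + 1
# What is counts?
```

Initial: counts = {}, items = ['b', 'b', 'b', 'a', 'b', 'c']
See 'b': counts = {'b': 1}
See 'b': counts = {'b': 2}
See 'b': counts = {'b': 3}
See 'a': counts = {'b': 3, 'a': 1}
See 'b': counts = {'b': 4, 'a': 1}
See 'c': counts = {'b': 4, 'a': 1, 'c': 1}

{'b': 4, 'a': 1, 'c': 1}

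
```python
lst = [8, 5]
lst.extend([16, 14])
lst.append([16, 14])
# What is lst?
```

After line 1: lst = [8, 5]
After line 2 (extend unpacks [16, 14]): lst = [8, 5, 16, 14]
After line 3 (append adds [16, 14] as single element): lst = [8, 5, 16, 14, [16, 14]]

[8, 5, 16, 14, [16, 14]]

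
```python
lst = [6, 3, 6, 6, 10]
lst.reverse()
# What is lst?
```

[10, 6, 6, 3, 6]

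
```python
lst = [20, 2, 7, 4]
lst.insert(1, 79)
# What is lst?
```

[20, 79, 2, 7, 4]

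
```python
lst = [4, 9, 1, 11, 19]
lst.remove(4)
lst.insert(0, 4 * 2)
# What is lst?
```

After line 1: lst = [4, 9, 1, 11, 19]
After line 2 (remove first 4): lst = [9, 1, 11, 19]
After line 3 (insert 8 at index 0): lst = [8, 9, 1, 11, 19]

[8, 9, 1, 11, 19]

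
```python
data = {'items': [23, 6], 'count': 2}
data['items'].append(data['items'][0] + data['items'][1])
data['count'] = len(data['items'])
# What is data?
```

After line 1: data = {'items': [23, 6], 'count': 2}
After line 2 (append 23 + 6 = 29): data = {'items': [23, 6, 29], 'count': 2}
After line 3 (count = len(items) = 3): data = {'items': [23, 6, 29], 'count': 3}

{'items': [23, 6, 29], 'count': 3}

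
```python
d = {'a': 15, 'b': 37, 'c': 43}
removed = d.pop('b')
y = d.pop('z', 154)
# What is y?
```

After line 1: d = {'a': 15, 'b': 37, 'c': 43}
After line 2 (pop 'b' returns 37): d = {'a': 15, 'c': 43}, removed = 37
After line 3 (pop 'z' missing, returns default 154): d = {'a': 15, 'c': 43}, y = 154

154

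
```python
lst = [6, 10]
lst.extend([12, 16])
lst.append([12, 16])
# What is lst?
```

After line 1: lst = [6, 10]
After line 2 (extend unpacks [12, 16]): lst = [6, 10, 12, 16]
After line 3 (append adds [12, 16] as single element): lst = [6, 10, 12, 16, [12, 16]]

[6, 10, 12, 16, [12, 16]]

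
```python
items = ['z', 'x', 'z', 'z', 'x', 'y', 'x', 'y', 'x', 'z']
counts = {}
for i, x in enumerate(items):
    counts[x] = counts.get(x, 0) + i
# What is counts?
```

Initial: counts = {}, items = ['z', 'x', 'z', 'z', 'x', 'y', 'x', 'y', 'x', 'z']
i=0, x='z': counts = {'z': 0}
i=1, x='x': counts = {'z': 0, 'x': 1}
i=2, x='z': counts = {'z': 2, 'x': 1}
i=3, x='z': counts = {'z': 5, 'x': 1}
i=4, x='x': counts = {'z': 5, 'x': 5}
i=5, x='y': counts = {'z': 5, 'x': 5, 'y': 5}
i=6, x='x': counts = {'z': 5, 'x': 11, 'y': 5}
i=7, x='y': counts = {'z': 5, 'x': 11, 'y': 12}
i=8, x='x': counts = {'z': 5, 'x': 19, 'y': 12}
i=9, x='z': counts = {'z': 14, 'x': 19, 'y': 12}

{'z': 14, 'x': 19, 'y': 12}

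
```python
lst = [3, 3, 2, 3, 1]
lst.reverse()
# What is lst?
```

[1, 3, 2, 3, 3]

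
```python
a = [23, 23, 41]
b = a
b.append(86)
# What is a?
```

After line 1: a = [23, 23, 41]
After line 2 (b = a is an alias, same object): a = [23, 23, 41], b = [23, 23, 41]
After line 3 (b.append mutates the shared list): a = [23, 23, 41, 86], b = [23, 23, 41, 86]

[23, 23, 41, 86]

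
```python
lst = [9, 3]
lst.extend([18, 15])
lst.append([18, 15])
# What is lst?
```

After line 1: lst = [9, 3]
After line 2 (extend unpacks [18, 15]): lst = [9, 3, 18, 15]
After line 3 (append adds [18, 15] as single element): lst = [9, 3, 18, 15, [18, 15]]

[9, 3, 18, 15, [18, 15]]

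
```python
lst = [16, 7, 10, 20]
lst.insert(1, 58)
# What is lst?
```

[16, 58, 7, 10, 20]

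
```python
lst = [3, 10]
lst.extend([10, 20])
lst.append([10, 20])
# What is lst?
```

After line 1: lst = [3, 10]
After line 2 (extend unpacks [10, 20]): lst = [3, 10, 10, 20]
After line 3 (append adds [10, 20] as single element): lst = [3, 10, 10, 20, [10, 20]]

[3, 10, 10, 20, [10, 20]]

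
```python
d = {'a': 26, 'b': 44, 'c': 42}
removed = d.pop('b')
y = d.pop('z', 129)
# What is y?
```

After line 1: d = {'a': 26, 'b': 44, 'c': 42}
After line 2 (pop 'b' returns 44): d = {'a': 26, 'c': 42}, removed = 44
After line 3 (pop 'z' missing, returns default 129): d = {'a': 26, 'c': 42}, y = 129

129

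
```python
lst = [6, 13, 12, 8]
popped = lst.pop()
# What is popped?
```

8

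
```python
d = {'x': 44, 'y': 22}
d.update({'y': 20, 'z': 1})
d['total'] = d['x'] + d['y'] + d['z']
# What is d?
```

After line 1: d = {'x': 44, 'y': 22}
After line 2 (y overwritten, z added): d = {'x': 44, 'y': 20, 'z': 1}
After line 3 (total = 44 + 20 + 1 = 65): d = {'x': 44, 'y': 20, 'z': 1, 'total': 65}

{'x': 44, 'y': 20, 'z': 1, 'total': 65}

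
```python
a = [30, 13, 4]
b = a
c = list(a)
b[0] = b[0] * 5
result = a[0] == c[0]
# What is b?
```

After line 1: a = [30, 13, 4]
After line 2 (b = a, alias): a = [30, 13, 4], b = [30, 13, 4]
After line 3 (c = list(a) is a copy, new object): c = [30, 13, 4]
After line 4 (b[0] = 30 * 5 = 150; mutates shared a/b): a = b = [150, 13, 4], c = [30, 13, 4]
After line 5 (a[0] = 150, c[0] = 30; result = False)

[150, 13, 4]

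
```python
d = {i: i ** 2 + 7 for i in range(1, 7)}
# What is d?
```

{1: 8, 2: 11, 3: 16, 4: 23, 5: 32, 6: 43}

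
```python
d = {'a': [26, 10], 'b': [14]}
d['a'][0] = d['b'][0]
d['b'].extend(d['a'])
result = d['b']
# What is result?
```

After line 1: d = {'a': [26, 10], 'b': [14]}
After line 2 (a[0] = b[0] = 14): d = {'a': [14, 10], 'b': [14]}
After line 3 (b.extend(a) appends [14, 10]): d = {'a': [14, 10], 'b': [14, 14, 10]}
After line 4: result = d['b'] = [14, 14, 10]

[14, 14, 10]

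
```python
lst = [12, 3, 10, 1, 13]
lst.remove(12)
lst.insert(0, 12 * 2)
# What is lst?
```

After line 1: lst = [12, 3, 10, 1, 13]
After line 2 (remove first 12): lst = [3, 10, 1, 13]
After line 3 (insert 24 at index 0): lst = [24, 3, 10, 1, 13]

[24, 3, 10, 1, 13]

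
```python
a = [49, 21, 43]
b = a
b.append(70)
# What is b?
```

After line 1: a = [49, 21, 43]
After line 2 (b = a is an alias, same object): a = [49, 21, 43], b = [49, 21, 43]
After line 3 (b.append mutates the shared list): a = [49, 21, 43, 70], b = [49, 21, 43, 70]

[49, 21, 43, 70]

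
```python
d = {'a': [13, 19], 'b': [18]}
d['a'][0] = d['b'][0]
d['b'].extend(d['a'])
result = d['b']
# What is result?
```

After line 1: d = {'a': [13, 19], 'b': [18]}
After line 2 (a[0] = b[0] = 18): d = {'a': [18, 19], 'b': [18]}
After line 3 (b.extend(a) appends [18, 19]): d = {'a': [18, 19], 'b': [18, 18, 19]}
After line 4: result = d['b'] = [18, 18, 19]

[18, 18, 19]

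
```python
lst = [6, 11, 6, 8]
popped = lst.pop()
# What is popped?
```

8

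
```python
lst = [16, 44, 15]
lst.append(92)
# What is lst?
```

[16, 44, 15, 92]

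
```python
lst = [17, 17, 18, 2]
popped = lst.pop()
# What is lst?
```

[17, 17, 18]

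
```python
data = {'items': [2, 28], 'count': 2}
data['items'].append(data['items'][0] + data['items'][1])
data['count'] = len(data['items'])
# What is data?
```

After line 1: data = {'items': [2, 28], 'count': 2}
After line 2 (append 2 + 28 = 30): data = {'items': [2, 28, 30], 'count': 2}
After line 3 (count = len(items) = 3): data = {'items': [2, 28, 30], 'count': 3}

{'items': [2, 28, 30], 'count': 3}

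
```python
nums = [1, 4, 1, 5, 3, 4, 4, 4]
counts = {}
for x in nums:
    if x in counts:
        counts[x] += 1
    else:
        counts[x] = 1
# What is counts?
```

Initial: counts = {}, nums = [1, 4, 1, 5, 3, 4, 4, 4]
See 1: counts = {1: 1}
See 4: counts = {1: 1, 4: 1}
See 1: counts = {1: 2, 4: 1}
See 5: counts = {1: 2, 4: 1, 5: 1}
See 3: counts = {1: 2, 4: 1, 5: 1, 3: 1}
See 4: counts = {1: 2, 4: 2, 5: 1, 3: 1}
See 4: counts = {1: 2, 4: 3, 5: 1, 3: 1}
See 4: counts = {1: 2, 4: 4, 5: 1, 3: 1}

{1: 2, 4: 4, 5: 1, 3: 1}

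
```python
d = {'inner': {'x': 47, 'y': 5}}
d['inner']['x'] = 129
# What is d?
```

After line 1: d = {'inner': {'x': 47, 'y': 5}}
After line 2 (inner x overwritten): d = {'inner': {'x': 129, 'y': 5}}

{'inner': {'x': 129, 'y': 5}}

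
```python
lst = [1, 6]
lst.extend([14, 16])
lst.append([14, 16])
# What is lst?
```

After line 1: lst = [1, 6]
After line 2 (extend unpacks [14, 16]): lst = [1, 6, 14, 16]
After line 3 (append adds [14, 16] as single element): lst = [1, 6, 14, 16, [14, 16]]

[1, 6, 14, 16, [14, 16]]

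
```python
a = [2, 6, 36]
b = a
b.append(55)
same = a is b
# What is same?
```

After line 1: a = [2, 6, 36]
After line 2 (b = a is an alias, same object): a = [2, 6, 36], b = [2, 6, 36]
After line 3 (b.append mutates the shared list): a = [2, 6, 36, 55], b = [2, 6, 36, 55]
After line 4 (same = a is b; same object -> True): same = True

True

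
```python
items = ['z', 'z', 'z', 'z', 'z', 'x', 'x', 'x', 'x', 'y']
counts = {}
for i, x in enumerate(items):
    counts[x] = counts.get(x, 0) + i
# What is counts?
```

Initial: counts = {}, items = ['z', 'z', 'z', 'z', 'z', 'x', 'x', 'x', 'x', 'y']
i=0, x='z': counts = {'z': 0}
i=1, x='z': counts = {'z': 1}
i=2, x='z': counts = {'z': 3}
i=3, x='z': counts = {'z': 6}
i=4, x='z': counts = {'z': 10}
i=5, x='x': counts = {'z': 10, 'x': 5}
i=6, x='x': counts = {'z': 10, 'x': 11}
i=7, x='x': counts = {'z': 10, 'x': 18}
i=8, x='x': counts = {'z': 10, 'x': 26}
i=9, x='y': counts = {'z': 10, 'x': 26, 'y': 9}

{'z': 10, 'x': 26, 'y': 9}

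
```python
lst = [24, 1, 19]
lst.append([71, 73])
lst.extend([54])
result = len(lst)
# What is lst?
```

After line 1: lst = [24, 1, 19]
After line 2 (append adds [71, 73] as single element): lst = [24, 1, 19, [71, 73]]
After line 3 (extend unpacks [54], adds 54): lst = [24, 1, 19, [71, 73], 54]
After line 4: result = len(lst) = 5

[24, 1, 19, [71, 73], 54]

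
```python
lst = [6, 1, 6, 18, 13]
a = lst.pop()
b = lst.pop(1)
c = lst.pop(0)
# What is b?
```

After line 1: lst = [6, 1, 6, 18, 13]
After line 2 (pop() -> a = 13): lst = [6, 1, 6, 18]
After line 3 (pop(1) -> b = 1): lst = [6, 6, 18]
After line 4 (pop(0) -> c = 6): lst = [6, 18]

1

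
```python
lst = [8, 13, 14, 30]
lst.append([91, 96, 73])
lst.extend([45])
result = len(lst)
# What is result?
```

After line 1: lst = [8, 13, 14, 30]
After line 2 (append adds [91, 96, 73] as single element): lst = [8, 13, 14, 30, [91, 96, 73]]
After line 3 (extend unpacks [45], adds 45): lst = [8, 13, 14, 30, [91, 96, 73], 45]
After line 4: result = len(lst) = 6

6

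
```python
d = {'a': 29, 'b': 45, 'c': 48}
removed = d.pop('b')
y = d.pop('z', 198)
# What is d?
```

After line 1: d = {'a': 29, 'b': 45, 'c': 48}
After line 2 (pop 'b' returns 45): d = {'a': 29, 'c': 48}, removed = 45
After line 3 (pop 'z' missing, returns default 198): d = {'a': 29, 'c': 48}, y = 198

{'a': 29, 'c': 48}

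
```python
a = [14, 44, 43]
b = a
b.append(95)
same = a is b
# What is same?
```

After line 1: a = [14, 44, 43]
After line 2 (b = a is an alias, same object): a = [14, 44, 43], b = [14, 44, 43]
After line 3 (b.append mutates the shared list): a = [14, 44, 43, 95], b = [14, 44, 43, 95]
After line 4 (same = a is b; same object -> True): same = True

True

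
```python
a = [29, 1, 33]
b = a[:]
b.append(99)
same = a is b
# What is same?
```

After line 1: a = [29, 1, 33]
After line 2 (b = a[:] is a shallow copy, new object): a = [29, 1, 33], b = [29, 1, 33]
After line 3 (append only mutates b): a = [29, 1, 33], b = [29, 1, 33, 99]
After line 4 (same = a is b; different objects -> False): same = False

False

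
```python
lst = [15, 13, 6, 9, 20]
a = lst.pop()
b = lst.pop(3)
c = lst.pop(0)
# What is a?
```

After line 1: lst = [15, 13, 6, 9, 20]
After line 2 (pop() -> a = 20): lst = [15, 13, 6, 9]
After line 3 (pop(3) -> b = 9): lst = [15, 13, 6]
After line 4 (pop(0) -> c = 15): lst = [13, 6]

20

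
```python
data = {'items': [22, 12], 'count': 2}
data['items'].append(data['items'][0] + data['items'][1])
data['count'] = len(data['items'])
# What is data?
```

After line 1: data = {'items': [22, 12], 'count': 2}
After line 2 (append 22 + 12 = 34): data = {'items': [22, 12, 34], 'count': 2}
After line 3 (count = len(items) = 3): data = {'items': [22, 12, 34], 'count': 3}

{'items': [22, 12, 34], 'count': 3}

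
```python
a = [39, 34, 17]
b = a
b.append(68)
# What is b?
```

After line 1: a = [39, 34, 17]
After line 2 (b = a is an alias, same object): a = [39, 34, 17], b = [39, 34, 17]
After line 3 (b.append mutates the shared list): a = [39, 34, 17, 68], b = [39, 34, 17, 68]

[39, 34, 17, 68]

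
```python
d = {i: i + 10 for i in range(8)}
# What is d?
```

{0: 10, 1: 11, 2: 12, 3: 13, 4: 14, 5: 15, 6: 16, 7: 17}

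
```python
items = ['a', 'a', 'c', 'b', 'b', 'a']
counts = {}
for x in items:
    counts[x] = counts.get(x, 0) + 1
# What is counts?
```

Initial: counts = {}, items = ['a', 'a', 'c', 'b', 'b', 'a']
See 'a': counts = {'a': 1}
See 'a': counts = {'a': 2}
See 'c': counts = {'a': 2, 'c': 1}
See 'b': counts = {'a': 2, 'c': 1, 'b': 1}
See 'b': counts = {'a': 2, 'c': 1, 'b': 2}
See 'a': counts = {'a': 3, 'c': 1, 'b': 2}

{'a': 3, 'c': 1, 'b': 2}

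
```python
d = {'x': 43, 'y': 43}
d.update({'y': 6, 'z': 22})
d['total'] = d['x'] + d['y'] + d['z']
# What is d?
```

After line 1: d = {'x': 43, 'y': 43}
After line 2 (y overwritten, z added): d = {'x': 43, 'y': 6, 'z': 22}
After line 3 (total = 43 + 6 + 22 = 71): d = {'x': 43, 'y': 6, 'z': 22, 'total': 71}

{'x': 43, 'y': 6, 'z': 22, 'total': 71}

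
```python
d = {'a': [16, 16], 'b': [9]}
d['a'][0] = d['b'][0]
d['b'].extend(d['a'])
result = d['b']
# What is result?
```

After line 1: d = {'a': [16, 16], 'b': [9]}
After line 2 (a[0] = b[0] = 9): d = {'a': [9, 16], 'b': [9]}
After line 3 (b.extend(a) appends [9, 16]): d = {'a': [9, 16], 'b': [9, 9, 16]}
After line 4: result = d['b'] = [9, 9, 16]

[9, 9, 16]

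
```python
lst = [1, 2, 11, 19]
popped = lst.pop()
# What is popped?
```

19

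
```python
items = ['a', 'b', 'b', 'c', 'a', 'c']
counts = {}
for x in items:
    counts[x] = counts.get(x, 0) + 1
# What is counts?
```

Initial: counts = {}, items = ['a', 'b', 'b', 'c', 'a', 'c']
See 'a': counts = {'a': 1}
See 'b': counts = {'a': 1, 'b': 1}
See 'b': counts = {'a': 1, 'b': 2}
See 'c': counts = {'a': 1, 'b': 2, 'c': 1}
See 'a': counts = {'a': 2, 'b': 2, 'c': 1}
See 'c': counts = {'a': 2, 'b': 2, 'c': 2}

{'a': 2, 'b': 2, 'c': 2}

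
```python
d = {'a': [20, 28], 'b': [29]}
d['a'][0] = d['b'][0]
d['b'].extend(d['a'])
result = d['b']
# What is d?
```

After line 1: d = {'a': [20, 28], 'b': [29]}
After line 2 (a[0] = b[0] = 29): d = {'a': [29, 28], 'b': [29]}
After line 3 (b.extend(a) appends [29, 28]): d = {'a': [29, 28], 'b': [29, 29, 28]}
After line 4: result = d['b'] = [29, 29, 28]

{'a': [29, 28], 'b': [29, 29, 28]}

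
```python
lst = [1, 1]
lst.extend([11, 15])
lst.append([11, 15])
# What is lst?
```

After line 1: lst = [1, 1]
After line 2 (extend unpacks [11, 15]): lst = [1, 1, 11, 15]
After line 3 (append adds [11, 15] as single element): lst = [1, 1, 11, 15, [11, 15]]

[1, 1, 11, 15, [11, 15]]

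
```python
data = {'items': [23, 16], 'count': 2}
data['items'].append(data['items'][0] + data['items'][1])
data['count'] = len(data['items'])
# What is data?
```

After line 1: data = {'items': [23, 16], 'count': 2}
After line 2 (append 23 + 16 = 39): data = {'items': [23, 16, 39], 'count': 2}
After line 3 (count = len(items) = 3): data = {'items': [23, 16, 39], 'count': 3}

{'items': [23, 16, 39], 'count': 3}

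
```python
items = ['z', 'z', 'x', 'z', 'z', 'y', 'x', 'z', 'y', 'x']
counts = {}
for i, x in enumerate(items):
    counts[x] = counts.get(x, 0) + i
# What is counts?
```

Initial: counts = {}, items = ['z', 'z', 'x', 'z', 'z', 'y', 'x', 'z', 'y', 'x']
i=0, x='z': counts = {'z': 0}
i=1, x='z': counts = {'z': 1}
i=2, x='x': counts = {'z': 1, 'x': 2}
i=3, x='z': counts = {'z': 4, 'x': 2}
i=4, x='z': counts = {'z': 8, 'x': 2}
i=5, x='y': counts = {'z': 8, 'x': 2, 'y': 5}
i=6, x='x': counts = {'z': 8, 'x': 8, 'y': 5}
i=7, x='z': counts = {'z': 15, 'x': 8, 'y': 5}
i=8, x='y': counts = {'z': 15, 'x': 8, 'y': 13}
i=9, x='x': counts = {'z': 15, 'x': 17, 'y': 13}

{'z': 15, 'x': 17, 'y': 13}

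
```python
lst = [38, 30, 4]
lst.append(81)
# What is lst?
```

[38, 30, 4, 81]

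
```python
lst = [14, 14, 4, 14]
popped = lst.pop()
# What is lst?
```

[14, 14, 4]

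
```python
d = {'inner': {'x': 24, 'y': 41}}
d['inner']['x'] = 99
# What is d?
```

After line 1: d = {'inner': {'x': 24, 'y': 41}}
After line 2 (inner x overwritten): d = {'inner': {'x': 99, 'y': 41}}

{'inner': {'x': 99, 'y': 41}}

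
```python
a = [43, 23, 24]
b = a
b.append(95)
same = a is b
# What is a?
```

After line 1: a = [43, 23, 24]
After line 2 (b = a is an alias, same object): a = [43, 23, 24], b = [43, 23, 24]
After line 3 (b.append mutates the shared list): a = [43, 23, 24, 95], b = [43, 23, 24, 95]
After line 4 (same = a is b; same object -> True): same = True

[43, 23, 24, 95]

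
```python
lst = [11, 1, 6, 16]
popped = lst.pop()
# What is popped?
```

16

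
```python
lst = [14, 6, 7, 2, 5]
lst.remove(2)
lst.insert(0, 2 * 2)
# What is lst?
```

After line 1: lst = [14, 6, 7, 2, 5]
After line 2 (remove first 2): lst = [14, 6, 7, 5]
After line 3 (insert 4 at index 0): lst = [4, 14, 6, 7, 5]

[4, 14, 6, 7, 5]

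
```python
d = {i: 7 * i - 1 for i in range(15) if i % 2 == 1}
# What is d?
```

{1: 6, 3: 20, 5: 34, 7: 48, 9: 62, 11: 76, 13: 90}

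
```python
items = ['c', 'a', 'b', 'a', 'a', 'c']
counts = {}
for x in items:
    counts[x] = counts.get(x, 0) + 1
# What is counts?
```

Initial: counts = {}, items = ['c', 'a', 'b', 'a', 'a', 'c']
See 'c': counts = {'c': 1}
See 'a': counts = {'c': 1, 'a': 1}
See 'b': counts = {'c': 1, 'a': 1, 'b': 1}
See 'a': counts = {'c': 1, 'a': 2, 'b': 1}
See 'a': counts = {'c': 1, 'a': 3, 'b': 1}
See 'c': counts = {'c': 2, 'a': 3, 'b': 1}

{'c': 2, 'a': 3, 'b': 1}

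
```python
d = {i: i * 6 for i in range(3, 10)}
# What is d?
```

{3: 18, 4: 24, 5: 30, 6: 36, 7: 42, 8: 48, 9: 54}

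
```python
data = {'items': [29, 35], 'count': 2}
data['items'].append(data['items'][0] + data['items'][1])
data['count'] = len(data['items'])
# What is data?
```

After line 1: data = {'items': [29, 35], 'count': 2}
After line 2 (append 29 + 35 = 64): data = {'items': [29, 35, 64], 'count': 2}
After line 3 (count = len(items) = 3): data = {'items': [29, 35, 64], 'count': 3}

{'items': [29, 35, 64], 'count': 3}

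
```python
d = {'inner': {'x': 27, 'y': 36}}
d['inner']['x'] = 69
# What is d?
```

After line 1: d = {'inner': {'x': 27, 'y': 36}}
After line 2 (inner x overwritten): d = {'inner': {'x': 69, 'y': 36}}

{'inner': {'x': 69, 'y': 36}}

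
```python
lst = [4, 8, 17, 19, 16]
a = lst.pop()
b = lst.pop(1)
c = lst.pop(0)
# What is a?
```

After line 1: lst = [4, 8, 17, 19, 16]
After line 2 (pop() -> a = 16): lst = [4, 8, 17, 19]
After line 3 (pop(1) -> b = 8): lst = [4, 17, 19]
After line 4 (pop(0) -> c = 4): lst = [17, 19]

16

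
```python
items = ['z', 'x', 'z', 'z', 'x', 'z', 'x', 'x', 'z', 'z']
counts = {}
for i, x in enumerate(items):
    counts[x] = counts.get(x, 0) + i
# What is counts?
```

Initial: counts = {}, items = ['z', 'x', 'z', 'z', 'x', 'z', 'x', 'x', 'z', 'z']
i=0, x='z': counts = {'z': 0}
i=1, x='x': counts = {'z': 0, 'x': 1}
i=2, x='z': counts = {'z': 2, 'x': 1}
i=3, x='z': counts = {'z': 5, 'x': 1}
i=4, x='x': counts = {'z': 5, 'x': 5}
i=5, x='z': counts = {'z': 10, 'x': 5}
i=6, x='x': counts = {'z': 10, 'x': 11}
i=7, x='x': counts = {'z': 10, 'x': 18}
i=8, x='z': counts = {'z': 18, 'x': 18}
i=9, x='z': counts = {'z': 27, 'x': 18}

{'z': 27, 'x': 18}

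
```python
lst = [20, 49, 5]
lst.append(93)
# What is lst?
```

[20, 49, 5, 93]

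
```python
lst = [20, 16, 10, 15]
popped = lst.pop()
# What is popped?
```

15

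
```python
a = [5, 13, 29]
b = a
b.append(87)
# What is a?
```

After line 1: a = [5, 13, 29]
After line 2 (b = a is an alias, same object): a = [5, 13, 29], b = [5, 13, 29]
After line 3 (b.append mutates the shared list): a = [5, 13, 29, 87], b = [5, 13, 29, 87]

[5, 13, 29, 87]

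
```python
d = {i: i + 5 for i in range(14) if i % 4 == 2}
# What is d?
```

{2: 7, 6: 11, 10: 15}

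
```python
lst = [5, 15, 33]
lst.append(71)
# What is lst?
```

[5, 15, 33, 71]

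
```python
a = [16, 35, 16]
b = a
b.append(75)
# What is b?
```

After line 1: a = [16, 35, 16]
After line 2 (b = a is an alias, same object): a = [16, 35, 16], b = [16, 35, 16]
After line 3 (b.append mutates the shared list): a = [16, 35, 16, 75], b = [16, 35, 16, 75]

[16, 35, 16, 75]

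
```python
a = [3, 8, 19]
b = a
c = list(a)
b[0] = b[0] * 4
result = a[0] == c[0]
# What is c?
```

After line 1: a = [3, 8, 19]
After line 2 (b = a, alias): a = [3, 8, 19], b = [3, 8, 19]
After line 3 (c = list(a) is a copy, new object): c = [3, 8, 19]
After line 4 (b[0] = 3 * 4 = 12; mutates shared a/b): a = b = [12, 8, 19], c = [3, 8, 19]
After line 5 (a[0] = 12, c[0] = 3; result = False)

[3, 8, 19]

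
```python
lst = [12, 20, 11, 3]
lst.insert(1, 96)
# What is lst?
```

[12, 96, 20, 11, 3]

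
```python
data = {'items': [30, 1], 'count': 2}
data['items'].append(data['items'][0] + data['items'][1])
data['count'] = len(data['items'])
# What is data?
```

After line 1: data = {'items': [30, 1], 'count': 2}
After line 2 (append 30 + 1 = 31): data = {'items': [30, 1, 31], 'count': 2}
After line 3 (count = len(items) = 3): data = {'items': [30, 1, 31], 'count': 3}

{'items': [30, 1, 31], 'count': 3}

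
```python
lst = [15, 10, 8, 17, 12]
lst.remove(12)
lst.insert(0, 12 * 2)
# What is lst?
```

After line 1: lst = [15, 10, 8, 17, 12]
After line 2 (remove first 12): lst = [15, 10, 8, 17]
After line 3 (insert 24 at index 0): lst = [24, 15, 10, 8, 17]

[24, 15, 10, 8, 17]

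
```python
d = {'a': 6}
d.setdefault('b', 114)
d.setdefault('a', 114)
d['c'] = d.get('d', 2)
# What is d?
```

After line 1: d = {'a': 6}
After line 2 (setdefault adds 'b'=114): d = {'a': 6, 'b': 114}
After line 3 (setdefault 'a' no-op, already exists): d = {'a': 6, 'b': 114}
After line 4 (get('d', 2) returns default since 'd' not in d): d = {'a': 6, 'b': 114, 'c': 2}

{'a': 6, 'b': 114, 'c': 2}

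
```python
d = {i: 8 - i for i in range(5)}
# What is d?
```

{0: 8, 1: 7, 2: 6, 3: 5, 4: 4}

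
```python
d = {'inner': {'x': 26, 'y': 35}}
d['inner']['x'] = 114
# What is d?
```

After line 1: d = {'inner': {'x': 26, 'y': 35}}
After line 2 (inner x overwritten): d = {'inner': {'x': 114, 'y': 35}}

{'inner': {'x': 114, 'y': 35}}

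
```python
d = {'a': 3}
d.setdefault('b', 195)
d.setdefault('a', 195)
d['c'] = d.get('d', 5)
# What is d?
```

After line 1: d = {'a': 3}
After line 2 (setdefault adds 'b'=195): d = {'a': 3, 'b': 195}
After line 3 (setdefault 'a' no-op, already exists): d = {'a': 3, 'b': 195}
After line 4 (get('d', 5) returns default since 'd' not in d): d = {'a': 3, 'b': 195, 'c': 5}

{'a': 3, 'b': 195, 'c': 5}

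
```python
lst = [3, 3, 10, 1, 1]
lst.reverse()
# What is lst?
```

[1, 1, 10, 3, 3]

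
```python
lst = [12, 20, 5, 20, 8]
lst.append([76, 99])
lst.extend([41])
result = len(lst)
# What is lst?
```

After line 1: lst = [12, 20, 5, 20, 8]
After line 2 (append adds [76, 99] as single element): lst = [12, 20, 5, 20, 8, [76, 99]]
After line 3 (extend unpacks [41], adds 41): lst = [12, 20, 5, 20, 8, [76, 99], 41]
After line 4: result = len(lst) = 7

[12, 20, 5, 20, 8, [76, 99], 41]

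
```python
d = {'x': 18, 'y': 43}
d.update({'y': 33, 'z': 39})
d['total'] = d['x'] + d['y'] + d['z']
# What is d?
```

After line 1: d = {'x': 18, 'y': 43}
After line 2 (y overwritten, z added): d = {'x': 18, 'y': 33, 'z': 39}
After line 3 (total = 18 + 33 + 39 = 90): d = {'x': 18, 'y': 33, 'z': 39, 'total': 90}

{'x': 18, 'y': 33, 'z': 39, 'total': 90}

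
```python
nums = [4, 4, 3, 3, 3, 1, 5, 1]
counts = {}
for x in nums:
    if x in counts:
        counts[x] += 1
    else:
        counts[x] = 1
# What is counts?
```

Initial: counts = {}, nums = [4, 4, 3, 3, 3, 1, 5, 1]
See 4: counts = {4: 1}
See 4: counts = {4: 2}
See 3: counts = {4: 2, 3: 1}
See 3: counts = {4: 2, 3: 2}
See 3: counts = {4: 2, 3: 3}
See 1: counts = {4: 2, 3: 3, 1: 1}
See 5: counts = {4: 2, 3: 3, 1: 1, 5: 1}
See 1: counts = {4: 2, 3: 3, 1: 2, 5: 1}

{4: 2, 3: 3, 1: 2, 5: 1}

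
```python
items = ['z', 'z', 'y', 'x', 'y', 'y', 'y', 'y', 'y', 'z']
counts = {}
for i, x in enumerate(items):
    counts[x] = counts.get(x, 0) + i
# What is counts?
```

Initial: counts = {}, items = ['z', 'z', 'y', 'x', 'y', 'y', 'y', 'y', 'y', 'z']
i=0, x='z': counts = {'z': 0}
i=1, x='z': counts = {'z': 1}
i=2, x='y': counts = {'z': 1, 'y': 2}
i=3, x='x': counts = {'z': 1, 'y': 2, 'x': 3}
i=4, x='y': counts = {'z': 1, 'y': 6, 'x': 3}
i=5, x='y': counts = {'z': 1, 'y': 11, 'x': 3}
i=6, x='y': counts = {'z': 1, 'y': 17, 'x': 3}
i=7, x='y': counts = {'z': 1, 'y': 24, 'x': 3}
i=8, x='y': counts = {'z': 1, 'y': 32, 'x': 3}
i=9, x='z': counts = {'z': 10, 'y': 32, 'x': 3}

{'z': 10, 'y': 32, 'x': 3}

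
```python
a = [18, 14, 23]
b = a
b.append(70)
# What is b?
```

After line 1: a = [18, 14, 23]
After line 2 (b = a is an alias, same object): a = [18, 14, 23], b = [18, 14, 23]
After line 3 (b.append mutates the shared list): a = [18, 14, 23, 70], b = [18, 14, 23, 70]

[18, 14, 23, 70]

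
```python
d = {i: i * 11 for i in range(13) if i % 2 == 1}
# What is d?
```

{1: 11, 3: 33, 5: 55, 7: 77, 9: 99, 11: 121}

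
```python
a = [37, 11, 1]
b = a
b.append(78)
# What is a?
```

After line 1: a = [37, 11, 1]
After line 2 (b = a is an alias, same object): a = [37, 11, 1], b = [37, 11, 1]
After line 3 (b.append mutates the shared list): a = [37, 11, 1, 78], b = [37, 11, 1, 78]

[37, 11, 1, 78]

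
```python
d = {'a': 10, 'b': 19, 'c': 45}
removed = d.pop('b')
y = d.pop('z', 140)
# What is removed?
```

After line 1: d = {'a': 10, 'b': 19, 'c': 45}
After line 2 (pop 'b' returns 19): d = {'a': 10, 'c': 45}, removed = 19
After line 3 (pop 'z' missing, returns default 140): d = {'a': 10, 'c': 45}, y = 140

19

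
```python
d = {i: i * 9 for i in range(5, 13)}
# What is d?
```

{5: 45, 6: 54, 7: 63, 8: 72, 9: 81, 10: 90, 11: 99, 12: 108}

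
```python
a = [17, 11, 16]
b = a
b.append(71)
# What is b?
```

After line 1: a = [17, 11, 16]
After line 2 (b = a is an alias, same object): a = [17, 11, 16], b = [17, 11, 16]
After line 3 (b.append mutates the shared list): a = [17, 11, 16, 71], b = [17, 11, 16, 71]

[17, 11, 16, 71]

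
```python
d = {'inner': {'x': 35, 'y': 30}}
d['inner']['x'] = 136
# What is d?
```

After line 1: d = {'inner': {'x': 35, 'y': 30}}
After line 2 (inner x overwritten): d = {'inner': {'x': 136, 'y': 30}}

{'inner': {'x': 136, 'y': 30}}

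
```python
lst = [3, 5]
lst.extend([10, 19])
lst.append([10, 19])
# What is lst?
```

After line 1: lst = [3, 5]
After line 2 (extend unpacks [10, 19]): lst = [3, 5, 10, 19]
After line 3 (append adds [10, 19] as single element): lst = [3, 5, 10, 19, [10, 19]]

[3, 5, 10, 19, [10, 19]]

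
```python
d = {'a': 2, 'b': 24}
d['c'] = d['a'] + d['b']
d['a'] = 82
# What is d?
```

After line 1: d = {'a': 2, 'b': 24}
After line 2 (d['c'] = 2 + 24): d = {'a': 2, 'b': 24, 'c': 26}
After line 3: d = {'a': 82, 'b': 24, 'c': 26}

{'a': 82, 'b': 24, 'c': 26}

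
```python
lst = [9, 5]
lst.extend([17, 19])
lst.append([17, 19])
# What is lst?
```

After line 1: lst = [9, 5]
After line 2 (extend unpacks [17, 19]): lst = [9, 5, 17, 19]
After line 3 (append adds [17, 19] as single element): lst = [9, 5, 17, 19, [17, 19]]

[9, 5, 17, 19, [17, 19]]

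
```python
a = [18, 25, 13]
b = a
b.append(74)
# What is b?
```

After line 1: a = [18, 25, 13]
After line 2 (b = a is an alias, same object): a = [18, 25, 13], b = [18, 25, 13]
After line 3 (b.append mutates the shared list): a = [18, 25, 13, 74], b = [18, 25, 13, 74]

[18, 25, 13, 74]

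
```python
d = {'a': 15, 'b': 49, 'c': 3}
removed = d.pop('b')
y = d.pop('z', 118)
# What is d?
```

After line 1: d = {'a': 15, 'b': 49, 'c': 3}
After line 2 (pop 'b' returns 49): d = {'a': 15, 'c': 3}, removed = 49
After line 3 (pop 'z' missing, returns default 118): d = {'a': 15, 'c': 3}, y = 118

{'a': 15, 'c': 3}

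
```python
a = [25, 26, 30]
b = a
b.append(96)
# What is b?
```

After line 1: a = [25, 26, 30]
After line 2 (b = a is an alias, same object): a = [25, 26, 30], b = [25, 26, 30]
After line 3 (b.append mutates the shared list): a = [25, 26, 30, 96], b = [25, 26, 30, 96]

[25, 26, 30, 96]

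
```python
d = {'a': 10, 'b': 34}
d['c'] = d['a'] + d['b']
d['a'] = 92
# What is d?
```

After line 1: d = {'a': 10, 'b': 34}
After line 2 (d['c'] = 10 + 34): d = {'a': 10, 'b': 34, 'c': 44}
After line 3: d = {'a': 92, 'b': 34, 'c': 44}

{'a': 92, 'b': 34, 'c': 44}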